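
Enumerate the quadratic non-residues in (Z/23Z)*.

5, 7, 10, 11, 14, 15, 17, 19, 20, 21, 22

Square k = 1,…,11 (k and 23−k give the same square):
1²=1, 2²=4, 3²=9, 4²=16, 5²≡2, 6²≡13, 7²≡3, 8²≡18, 9²≡12, 10²≡8, 11²≡6 (mod 23).
The residues are {1, 2, 3, 4, 6, 8, 9, 12, 13, 16, 18}; the non-residues are the remaining 11 nonzero classes.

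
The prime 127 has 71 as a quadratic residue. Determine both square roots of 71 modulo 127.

43, 84

Since 127 ≡ 3 (mod 4), a square root of 71 is 71^((127+1)/4) = 71^32 mod 127.
Repeated squaring: 71^2≡88, 71^4≡124, 71^8≡9, 71^16≡81, 71^32≡84 (mod 127).
71^32 = 71^(32) ≡ 84 (mod 127).
Check: 84² = 7056 ≡ 71 (mod 127). The two roots are 43 and 84.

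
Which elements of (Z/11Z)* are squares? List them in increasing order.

Square k = 1,…,5 (k and 11−k give the same square):
1²=1, 2²=4, 3²=9, 4²≡5, 5²≡3 (mod 11).
So the quadratic residues mod 11 are {1, 3, 4, 5, 9}.

1,3,4,5,9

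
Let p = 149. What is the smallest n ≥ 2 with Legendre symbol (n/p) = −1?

2

(2/149) = −1, so 2 is the smallest positive non-residue mod 149.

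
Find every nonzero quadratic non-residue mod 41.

Square k = 1,…,20 (k and 41−k give the same square):
1²=1, 2²=4, 3²=9, 4²=16, 5²=25, 6²=36, 7²≡8, 8²≡23, 9²≡40, 10²≡18, 11²≡39, 12²≡21, 13²≡5, 14²≡32, 15²≡20, 16²≡10, 17²≡2, 18²≡37, 19²≡33, 20²≡31 (mod 41).
The residues are {1, 2, 4, 5, 8, 9, 10, 16, 18, 20, 21, 23, 25, 31, 32, 33, 36, 37, 39, 40}; the non-residues are the remaining 20 nonzero classes.

3 6 7 11 12 13 14 15 17 19 22 24 26 27 28 29 30 34 35 38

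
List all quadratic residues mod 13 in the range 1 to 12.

1,3,4,9,10,12

Square k = 1,…,6 (k and 13−k give the same square):
1²=1, 2²=4, 3²=9, 4²≡3, 5²≡12, 6²≡10 (mod 13).
So the quadratic residues mod 13 are {1, 3, 4, 9, 10, 12}.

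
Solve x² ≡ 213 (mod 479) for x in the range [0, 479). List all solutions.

160, 319

Since 479 ≡ 3 (mod 4), a square root of 213 is 213^((479+1)/4) = 213^120 mod 479.
Repeated squaring: 213^2≡343, 213^4≡294, 213^8≡216, 213^16≡193, 213^32≡366, 213^64≡315 (mod 479).
213^120 = 213^(64+32+16+8) ≡ 160 (mod 479).
Check: 160² = 25600 ≡ 213 (mod 479). The two roots are 160 and 319.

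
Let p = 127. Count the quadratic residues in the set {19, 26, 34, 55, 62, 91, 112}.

4

(19/127) = +1 → QR.
(26/127) = +1 → QR.
(34/127) = +1 → QR.
(55/127) = -1 → non-residue.
(62/127) = +1 → QR.
(91/127) = -1 → non-residue.
(112/127) = -1 → non-residue.
Total quadratic residues among the 7: 4.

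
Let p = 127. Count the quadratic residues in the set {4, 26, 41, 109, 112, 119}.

(4/127) = +1 → QR.
(26/127) = +1 → QR.
(41/127) = +1 → QR.
(109/127) = -1 → non-residue.
(112/127) = -1 → non-residue.
(119/127) = -1 → non-residue.
Total quadratic residues among the 6: 3.

3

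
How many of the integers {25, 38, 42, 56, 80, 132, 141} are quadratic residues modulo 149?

4

(25/149) = +1 → QR.
(38/149) = -1 → non-residue.
(42/149) = +1 → QR.
(56/149) = -1 → non-residue.
(80/149) = +1 → QR.
(132/149) = +1 → QR.
(141/149) = -1 → non-residue.
Total quadratic residues among the 7: 4.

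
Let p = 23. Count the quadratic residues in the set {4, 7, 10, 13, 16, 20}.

(4/23) = +1 → QR.
(7/23) = -1 → non-residue.
(10/23) = -1 → non-residue.
(13/23) = +1 → QR.
(16/23) = +1 → QR.
(20/23) = -1 → non-residue.
Total quadratic residues among the 6: 3.

3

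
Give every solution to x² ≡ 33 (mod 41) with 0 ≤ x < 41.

41 ≡ 1 (mod 4), so we find a root by search.
Trying successive values, 19² = 361 ≡ 33 (mod 41). The other root is 41 − 19 = 22.

19, 22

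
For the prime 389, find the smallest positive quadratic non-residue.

2

(2/389) = −1, so 2 is the smallest positive non-residue mod 389.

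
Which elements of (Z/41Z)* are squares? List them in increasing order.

1 2 4 5 8 9 10 16 18 20 21 23 25 31 32 33 36 37 39 40

Square k = 1,…,20 (k and 41−k give the same square):
1²=1, 2²=4, 3²=9, 4²=16, 5²=25, 6²=36, 7²≡8, 8²≡23, 9²≡40, 10²≡18, 11²≡39, 12²≡21, 13²≡5, 14²≡32, 15²≡20, 16²≡10, 17²≡2, 18²≡37, 19²≡33, 20²≡31 (mod 41).
So the quadratic residues mod 41 are {1, 2, 4, 5, 8, 9, 10, 16, 18, 20, 21, 23, 25, 31, 32, 33, 36, 37, 39, 40}.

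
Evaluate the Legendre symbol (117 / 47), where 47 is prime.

First reduce: 117 ≡ 23 (mod 47).
Reciprocity: 23 ≡ 3 and 47 ≡ 3 (mod 4), so (23/47) = −(47/23).
Reduce top mod 23: now compute (1/23).
Reached (1/23) = 1. Collecting the sign flips along the way, the symbol is -1.

-1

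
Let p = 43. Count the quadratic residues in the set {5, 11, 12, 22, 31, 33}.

(5/43) = -1 → non-residue.
(11/43) = +1 → QR.
(12/43) = -1 → non-residue.
(22/43) = -1 → non-residue.
(31/43) = +1 → QR.
(33/43) = -1 → non-residue.
Total quadratic residues among the 6: 2.

2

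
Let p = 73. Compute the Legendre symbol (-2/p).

First reduce: -2 ≡ 71 (mod 73).
Reciprocity: 71 ≡ 3 and 73 ≡ 1 (mod 4), so (71/73) = +(73/71).
Reduce top mod 71: now compute (2/71).
Pull out 2: since 71 ≡ 7 (mod 8), (2/71) = +1.
Reached (1/71) = 1. Collecting the sign flips along the way, the symbol is +1.

1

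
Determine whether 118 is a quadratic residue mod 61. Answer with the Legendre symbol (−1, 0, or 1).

1

Euler's criterion: (118/61) ≡ 57^30 (mod 61).
57^2 ≡ 16 (mod 61)
57^4 ≡ 12 (mod 61)
57^8 ≡ 22 (mod 61)
57^16 ≡ 57 (mod 61)
57^30 = 57^(16+8+4+2) ≡ 1 (mod 61).
Result is 1, so (118/61) = 1.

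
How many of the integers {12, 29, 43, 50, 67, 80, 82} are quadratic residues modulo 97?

(12/97) = +1 → QR.
(29/97) = -1 → non-residue.
(43/97) = +1 → QR.
(50/97) = +1 → QR.
(67/97) = -1 → non-residue.
(80/97) = -1 → non-residue.
(82/97) = -1 → non-residue.
Total quadratic residues among the 7: 3.

3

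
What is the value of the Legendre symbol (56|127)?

Euler's criterion: (56/127) ≡ 56^63 (mod 127).
56^2 ≡ 88 (mod 127)
56^4 ≡ 124 (mod 127)
56^8 ≡ 9 (mod 127)
56^16 ≡ 81 (mod 127)
56^32 ≡ 84 (mod 127)
56^63 = 56^(32+16+8+4+2+1) ≡ 126 (mod 127).
Result is 126 ≡ −1, so (56/127) = −1.

-1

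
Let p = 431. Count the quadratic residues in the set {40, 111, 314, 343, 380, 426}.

(40/431) = +1 → QR.
(111/431) = -1 → non-residue.
(314/431) = +1 → QR.
(343/431) = -1 → non-residue.
(380/431) = +1 → QR.
(426/431) = -1 → non-residue.
Total quadratic residues among the 6: 3.

3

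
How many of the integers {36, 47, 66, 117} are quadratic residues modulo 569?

(36/569) = +1 → QR.
(47/569) = -1 → non-residue.
(66/569) = +1 → QR.
(117/569) = +1 → QR.
Total quadratic residues among the 4: 3.

3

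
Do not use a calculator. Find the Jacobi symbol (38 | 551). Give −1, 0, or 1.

Pull out 2: since 551 ≡ 7 (mod 8), (2/551) = +1.
Reciprocity: 19 ≡ 3 and 551 ≡ 3 (mod 4), so (19/551) = −(551/19).
Reduce top mod 19: now compute (0/19).
Top reduces to 0: gcd > 1, so the symbol is 0.

0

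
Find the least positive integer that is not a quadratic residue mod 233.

3

(2/233) = +1, so 2 is a residue.
(3/233) = −1, so 3 is the smallest positive non-residue mod 233.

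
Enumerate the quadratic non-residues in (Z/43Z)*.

Square k = 1,…,21 (k and 43−k give the same square):
1²=1, 2²=4, 3²=9, 4²=16, 5²=25, 6²=36, 7²≡6, 8²≡21, 9²≡38, 10²≡14, 11²≡35, 12²≡15, 13²≡40, 14²≡24, 15²≡10, 16²≡41, 17²≡31, 18²≡23, 19²≡17, 20²≡13, 21²≡11 (mod 43).
The residues are {1, 4, 6, 9, 10, 11, 13, 14, 15, 16, 17, 21, 23, 24, 25, 31, 35, 36, 38, 40, 41}; the non-residues are the remaining 21 nonzero classes.

2, 3, 5, 7, 8, 12, 18, 19, 20, 22, 26, 27, 28, 29, 30, 32, 33, 34, 37, 39, 42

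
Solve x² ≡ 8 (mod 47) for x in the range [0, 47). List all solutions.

14, 33

Since 47 ≡ 3 (mod 4), a square root of 8 is 8^((47+1)/4) = 8^12 mod 47.
Repeated squaring: 8^2≡17, 8^4≡7, 8^8≡2 (mod 47).
8^12 = 8^(8+4) ≡ 14 (mod 47).
Check: 14² = 196 ≡ 8 (mod 47). The two roots are 14 and 33.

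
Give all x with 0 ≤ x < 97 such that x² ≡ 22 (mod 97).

97 ≡ 1 (mod 4), so we find a root by search.
Trying successive values, 33² = 1089 ≡ 22 (mod 97). The other root is 97 − 33 = 64.

33, 64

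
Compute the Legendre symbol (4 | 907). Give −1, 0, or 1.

1

Euler's criterion: (4/907) ≡ 4^453 (mod 907).
4^2 ≡ 16 (mod 907)
4^4 ≡ 256 (mod 907)
4^8 ≡ 232 (mod 907)
4^16 ≡ 311 (mod 907)
4^32 ≡ 579 (mod 907)
4^64 ≡ 558 (mod 907)
4^128 ≡ 263 (mod 907)
4^256 ≡ 237 (mod 907)
4^453 = 4^(256+128+64+4+1) ≡ 1 (mod 907).
Result is 1, so (4/907) = 1.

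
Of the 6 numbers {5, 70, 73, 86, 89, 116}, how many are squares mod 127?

2

(5/127) = -1 → non-residue.
(70/127) = +1 → QR.
(73/127) = +1 → QR.
(86/127) = -1 → non-residue.
(89/127) = -1 → non-residue.
(116/127) = -1 → non-residue.
Total quadratic residues among the 6: 2.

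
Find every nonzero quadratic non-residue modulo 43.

Square k = 1,…,21 (k and 43−k give the same square):
1²=1, 2²=4, 3²=9, 4²=16, 5²=25, 6²=36, 7²≡6, 8²≡21, 9²≡38, 10²≡14, 11²≡35, 12²≡15, 13²≡40, 14²≡24, 15²≡10, 16²≡41, 17²≡31, 18²≡23, 19²≡17, 20²≡13, 21²≡11 (mod 43).
The residues are {1, 4, 6, 9, 10, 11, 13, 14, 15, 16, 17, 21, 23, 24, 25, 31, 35, 36, 38, 40, 41}; the non-residues are the remaining 21 nonzero classes.

2,3,5,7,8,12,18,19,20,22,26,27,28,29,30,32,33,34,37,39,42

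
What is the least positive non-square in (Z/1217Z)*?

3

(2/1217) = +1, so 2 is a residue.
(3/1217) = −1, so 3 is the smallest positive non-residue mod 1217.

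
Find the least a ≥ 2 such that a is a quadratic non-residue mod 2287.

3

(2/2287) = +1, so 2 is a residue.
(3/2287) = −1, so 3 is the smallest positive non-residue mod 2287.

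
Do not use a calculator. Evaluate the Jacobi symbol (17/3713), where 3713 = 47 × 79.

Reciprocity: 17 ≡ 1 and 3713 ≡ 1 (mod 4), so (17/3713) = +(3713/17).
Reduce top mod 17: now compute (7/17).
Reciprocity: 7 ≡ 3 and 17 ≡ 1 (mod 4), so (7/17) = +(17/7).
Reduce top mod 7: now compute (3/7).
Reciprocity: 3 ≡ 3 and 7 ≡ 3 (mod 4), so (3/7) = −(7/3).
Reduce top mod 3: now compute (1/3).
Reached (1/3) = 1. Collecting the sign flips along the way, the symbol is -1.

-1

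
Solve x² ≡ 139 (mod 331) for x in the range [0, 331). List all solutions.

Since 331 ≡ 3 (mod 4), a square root of 139 is 139^((331+1)/4) = 139^83 mod 331.
Repeated squaring: 139^2≡123, 139^4≡234, 139^8≡141, 139^16≡21, 139^32≡110, 139^64≡184 (mod 331).
139^83 = 139^(64+16+2+1) ≡ 173 (mod 331).
Check: 173² = 29929 ≡ 139 (mod 331). The two roots are 158 and 173.

158, 173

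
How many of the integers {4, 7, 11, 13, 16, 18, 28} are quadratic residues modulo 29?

5

(4/29) = +1 → QR.
(7/29) = +1 → QR.
(11/29) = -1 → non-residue.
(13/29) = +1 → QR.
(16/29) = +1 → QR.
(18/29) = -1 → non-residue.
(28/29) = +1 → QR.
Total quadratic residues among the 7: 5.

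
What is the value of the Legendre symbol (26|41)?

-1

Pull out 2: since 41 ≡ 1 (mod 8), (2/41) = +1.
Reciprocity: 13 ≡ 1 and 41 ≡ 1 (mod 4), so (13/41) = +(41/13).
Reduce top mod 13: now compute (2/13).
Pull out 2: since 13 ≡ 5 (mod 8), (2/13) = -1.
Reached (1/13) = 1. Collecting the sign flips along the way, the symbol is -1.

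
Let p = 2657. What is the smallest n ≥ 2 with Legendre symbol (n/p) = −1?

3

(2/2657) = +1, so 2 is a residue.
(3/2657) = −1, so 3 is the smallest positive non-residue mod 2657.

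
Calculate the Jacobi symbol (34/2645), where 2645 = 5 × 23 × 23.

Pull out 2: since 2645 ≡ 5 (mod 8), (2/2645) = -1.
Reciprocity: 17 ≡ 1 and 2645 ≡ 1 (mod 4), so (17/2645) = +(2645/17).
Reduce top mod 17: now compute (10/17).
Pull out 2: since 17 ≡ 1 (mod 8), (2/17) = +1.
Reciprocity: 5 ≡ 1 and 17 ≡ 1 (mod 4), so (5/17) = +(17/5).
Reduce top mod 5: now compute (2/5).
Pull out 2: since 5 ≡ 5 (mod 8), (2/5) = -1.
Reached (1/5) = 1. Collecting the sign flips along the way, the symbol is +1.

1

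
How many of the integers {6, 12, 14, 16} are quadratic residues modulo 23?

3

(6/23) = +1 → QR.
(12/23) = +1 → QR.
(14/23) = -1 → non-residue.
(16/23) = +1 → QR.
Total quadratic residues among the 4: 3.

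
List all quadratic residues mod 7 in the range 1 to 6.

1, 2, 4

Square k = 1,…,3 (k and 7−k give the same square):
1²=1, 2²=4, 3²≡2 (mod 7).
So the quadratic residues mod 7 are {1, 2, 4}.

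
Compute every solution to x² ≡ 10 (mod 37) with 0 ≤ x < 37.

37 ≡ 1 (mod 4), so we find a root by search.
Trying successive values, 11² = 121 ≡ 10 (mod 37). The other root is 37 − 11 = 26.

11, 26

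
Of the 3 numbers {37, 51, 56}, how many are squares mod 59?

(37/59) = -1 → non-residue.
(51/59) = +1 → QR.
(56/59) = -1 → non-residue.
Total quadratic residues among the 3: 1.

1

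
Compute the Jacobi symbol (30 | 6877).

1

Pull out 2: since 6877 ≡ 5 (mod 8), (2/6877) = -1.
Reciprocity: 15 ≡ 3 and 6877 ≡ 1 (mod 4), so (15/6877) = +(6877/15).
Reduce top mod 15: now compute (7/15).
Reciprocity: 7 ≡ 3 and 15 ≡ 3 (mod 4), so (7/15) = −(15/7).
Reduce top mod 7: now compute (1/7).
Reached (1/7) = 1. Collecting the sign flips along the way, the symbol is +1.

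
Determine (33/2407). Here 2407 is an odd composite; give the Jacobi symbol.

1

Reciprocity: 33 ≡ 1 and 2407 ≡ 3 (mod 4), so (33/2407) = +(2407/33).
Reduce top mod 33: now compute (31/33).
Reciprocity: 31 ≡ 3 and 33 ≡ 1 (mod 4), so (31/33) = +(33/31).
Reduce top mod 31: now compute (2/31).
Pull out 2: since 31 ≡ 7 (mod 8), (2/31) = +1.
Reached (1/31) = 1. Collecting the sign flips along the way, the symbol is +1.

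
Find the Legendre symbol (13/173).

1

Reciprocity: 13 ≡ 1 and 173 ≡ 1 (mod 4), so (13/173) = +(173/13).
Reduce top mod 13: now compute (4/13).
Pull out 2^2: since 13 ≡ 5 (mod 8), (2/13) = -1, so (2/13)^2 = +1.
Reached (1/13) = 1. Collecting the sign flips along the way, the symbol is +1.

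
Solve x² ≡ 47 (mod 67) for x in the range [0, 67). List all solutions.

28, 39

Since 67 ≡ 3 (mod 4), a square root of 47 is 47^((67+1)/4) = 47^17 mod 67.
Repeated squaring: 47^2≡65, 47^4≡4, 47^8≡16, 47^16≡55 (mod 67).
47^17 = 47^(16+1) ≡ 39 (mod 67).
Check: 39² = 1521 ≡ 47 (mod 67). The two roots are 28 and 39.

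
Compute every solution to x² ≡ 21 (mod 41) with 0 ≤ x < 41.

12, 29

41 ≡ 1 (mod 4), so we find a root by search.
Trying successive values, 12² = 144 ≡ 21 (mod 41). The other root is 41 − 12 = 29.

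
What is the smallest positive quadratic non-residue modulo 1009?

11

(2/1009) = +1, so 2 is a residue.
(3/1009) = +1, so 3 is a residue.
(4/1009) = +1, so 4 is a residue.
(5/1009) = +1, so 5 is a residue.
(6/1009) = +1, so 6 is a residue.
(7/1009) = +1, so 7 is a residue.
(8/1009) = +1, so 8 is a residue.
(9/1009) = +1, so 9 is a residue.
(10/1009) = +1, so 10 is a residue.
(11/1009) = −1, so 11 is the smallest positive non-residue mod 1009.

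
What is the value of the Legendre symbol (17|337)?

Reciprocity: 17 ≡ 1 and 337 ≡ 1 (mod 4), so (17/337) = +(337/17).
Reduce top mod 17: now compute (14/17).
Pull out 2: since 17 ≡ 1 (mod 8), (2/17) = +1.
Reciprocity: 7 ≡ 3 and 17 ≡ 1 (mod 4), so (7/17) = +(17/7).
Reduce top mod 7: now compute (3/7).
Reciprocity: 3 ≡ 3 and 7 ≡ 3 (mod 4), so (3/7) = −(7/3).
Reduce top mod 3: now compute (1/3).
Reached (1/3) = 1. Collecting the sign flips along the way, the symbol is -1.

-1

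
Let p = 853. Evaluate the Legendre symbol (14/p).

1

Pull out 2: since 853 ≡ 5 (mod 8), (2/853) = -1.
Reciprocity: 7 ≡ 3 and 853 ≡ 1 (mod 4), so (7/853) = +(853/7).
Reduce top mod 7: now compute (6/7).
Pull out 2: since 7 ≡ 7 (mod 8), (2/7) = +1.
Reciprocity: 3 ≡ 3 and 7 ≡ 3 (mod 4), so (3/7) = −(7/3).
Reduce top mod 3: now compute (1/3).
Reached (1/3) = 1. Collecting the sign flips along the way, the symbol is +1.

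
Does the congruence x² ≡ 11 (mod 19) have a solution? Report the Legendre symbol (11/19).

1

Euler's criterion: (11/19) ≡ 11^9 (mod 19).
11^2 ≡ 7 (mod 19)
11^4 ≡ 11 (mod 19)
11^8 ≡ 7 (mod 19)
11^9 = 11^(8+1) ≡ 1 (mod 19).
Result is 1, so (11/19) = 1.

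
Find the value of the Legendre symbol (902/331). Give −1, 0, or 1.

Euler's criterion: (902/331) ≡ 240^165 (mod 331).
240^2 ≡ 6 (mod 331)
240^4 ≡ 36 (mod 331)
240^8 ≡ 303 (mod 331)
240^16 ≡ 122 (mod 331)
240^32 ≡ 320 (mod 331)
240^64 ≡ 121 (mod 331)
240^128 ≡ 77 (mod 331)
240^165 = 240^(128+32+4+1) ≡ 330 (mod 331).
Result is 330 ≡ −1, so (902/331) = −1.

-1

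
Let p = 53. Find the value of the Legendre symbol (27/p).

Euler's criterion: (27/53) ≡ 27^26 (mod 53).
27^2 ≡ 40 (mod 53)
27^4 ≡ 10 (mod 53)
27^8 ≡ 47 (mod 53)
27^16 ≡ 36 (mod 53)
27^26 = 27^(16+8+2) ≡ 52 (mod 53).
Result is 52 ≡ −1, so (27/53) = −1.

-1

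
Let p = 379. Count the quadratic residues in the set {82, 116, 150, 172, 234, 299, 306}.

3

(82/379) = -1 → non-residue.
(116/379) = -1 → non-residue.
(150/379) = +1 → QR.
(172/379) = -1 → non-residue.
(234/379) = +1 → QR.
(299/379) = -1 → non-residue.
(306/379) = +1 → QR.
Total quadratic residues among the 7: 3.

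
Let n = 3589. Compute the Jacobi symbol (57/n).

Reciprocity: 57 ≡ 1 and 3589 ≡ 1 (mod 4), so (57/3589) = +(3589/57).
Reduce top mod 57: now compute (55/57).
Reciprocity: 55 ≡ 3 and 57 ≡ 1 (mod 4), so (55/57) = +(57/55).
Reduce top mod 55: now compute (2/55).
Pull out 2: since 55 ≡ 7 (mod 8), (2/55) = +1.
Reached (1/55) = 1. Collecting the sign flips along the way, the symbol is +1.

1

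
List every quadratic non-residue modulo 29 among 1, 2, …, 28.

Square k = 1,…,14 (k and 29−k give the same square):
1²=1, 2²=4, 3²=9, 4²=16, 5²=25, 6²≡7, 7²≡20, 8²≡6, 9²≡23, 10²≡13, 11²≡5, 12²≡28, 13²≡24, 14²≡22 (mod 29).
The residues are {1, 4, 5, 6, 7, 9, 13, 16, 20, 22, 23, 24, 25, 28}; the non-residues are the remaining 14 nonzero classes.

2,3,8,10,11,12,14,15,17,18,19,21,26,27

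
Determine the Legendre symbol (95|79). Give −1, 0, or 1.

1

First reduce: 95 ≡ 16 (mod 79).
Pull out 2^4: since 79 ≡ 7 (mod 8), (2/79) = +1, so (2/79)^4 = +1.
Reached (1/79) = 1. Collecting the sign flips along the way, the symbol is +1.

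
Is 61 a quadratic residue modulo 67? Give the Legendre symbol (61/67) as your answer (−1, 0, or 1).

Reciprocity: 61 ≡ 1 and 67 ≡ 3 (mod 4), so (61/67) = +(67/61).
Reduce top mod 61: now compute (6/61).
Pull out 2: since 61 ≡ 5 (mod 8), (2/61) = -1.
Reciprocity: 3 ≡ 3 and 61 ≡ 1 (mod 4), so (3/61) = +(61/3).
Reduce top mod 3: now compute (1/3).
Reached (1/3) = 1. Collecting the sign flips along the way, the symbol is -1.

-1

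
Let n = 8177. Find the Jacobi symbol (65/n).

0

Reciprocity: 65 ≡ 1 and 8177 ≡ 1 (mod 4), so (65/8177) = +(8177/65).
Reduce top mod 65: now compute (52/65).
Pull out 2^2: since 65 ≡ 1 (mod 8), (2/65) = +1, so (2/65)^2 = +1.
Reciprocity: 13 ≡ 1 and 65 ≡ 1 (mod 4), so (13/65) = +(65/13).
Reduce top mod 13: now compute (0/13).
Top reduces to 0: gcd > 1, so the symbol is 0.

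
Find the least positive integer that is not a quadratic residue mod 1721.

3

(2/1721) = +1, so 2 is a residue.
(3/1721) = −1, so 3 is the smallest positive non-residue mod 1721.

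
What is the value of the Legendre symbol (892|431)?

First reduce: 892 ≡ 30 (mod 431).
Pull out 2: since 431 ≡ 7 (mod 8), (2/431) = +1.
Reciprocity: 15 ≡ 3 and 431 ≡ 3 (mod 4), so (15/431) = −(431/15).
Reduce top mod 15: now compute (11/15).
Reciprocity: 11 ≡ 3 and 15 ≡ 3 (mod 4), so (11/15) = −(15/11).
Reduce top mod 11: now compute (4/11).
Pull out 2^2: since 11 ≡ 3 (mod 8), (2/11) = -1, so (2/11)^2 = +1.
Reached (1/11) = 1. Collecting the sign flips along the way, the symbol is +1.

1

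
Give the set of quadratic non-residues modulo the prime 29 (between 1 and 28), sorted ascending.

2, 3, 8, 10, 11, 12, 14, 15, 17, 18, 19, 21, 26, 27

Square k = 1,…,14 (k and 29−k give the same square):
1²=1, 2²=4, 3²=9, 4²=16, 5²=25, 6²≡7, 7²≡20, 8²≡6, 9²≡23, 10²≡13, 11²≡5, 12²≡28, 13²≡24, 14²≡22 (mod 29).
The residues are {1, 4, 5, 6, 7, 9, 13, 16, 20, 22, 23, 24, 25, 28}; the non-residues are the remaining 14 nonzero classes.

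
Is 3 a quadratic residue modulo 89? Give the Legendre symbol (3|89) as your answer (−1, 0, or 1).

-1

Reciprocity: 3 ≡ 3 and 89 ≡ 1 (mod 4), so (3/89) = +(89/3).
Reduce top mod 3: now compute (2/3).
Pull out 2: since 3 ≡ 3 (mod 8), (2/3) = -1.
Reached (1/3) = 1. Collecting the sign flips along the way, the symbol is -1.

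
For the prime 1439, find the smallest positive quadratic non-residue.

(2/1439) = +1, so 2 is a residue.
(3/1439) = +1, so 3 is a residue.
(4/1439) = +1, so 4 is a residue.
(5/1439) = +1, so 5 is a residue.
(6/1439) = +1, so 6 is a residue.
(7/1439) = −1, so 7 is the smallest positive non-residue mod 1439.

7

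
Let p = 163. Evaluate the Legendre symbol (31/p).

-1

Euler's criterion: (31/163) ≡ 31^81 (mod 163).
31^2 ≡ 146 (mod 163)
31^4 ≡ 126 (mod 163)
31^8 ≡ 65 (mod 163)
31^16 ≡ 150 (mod 163)
31^32 ≡ 6 (mod 163)
31^64 ≡ 36 (mod 163)
31^81 = 31^(64+16+1) ≡ 162 (mod 163).
Result is 162 ≡ −1, so (31/163) = −1.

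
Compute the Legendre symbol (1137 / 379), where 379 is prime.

First reduce: 1137 ≡ 0 (mod 379).
Top reduces to 0: gcd > 1, so the symbol is 0.

0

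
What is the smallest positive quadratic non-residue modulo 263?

5

(2/263) = +1, so 2 is a residue.
(3/263) = +1, so 3 is a residue.
(4/263) = +1, so 4 is a residue.
(5/263) = −1, so 5 is the smallest positive non-residue mod 263.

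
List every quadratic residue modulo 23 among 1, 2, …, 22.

Square k = 1,…,11 (k and 23−k give the same square):
1²=1, 2²=4, 3²=9, 4²=16, 5²≡2, 6²≡13, 7²≡3, 8²≡18, 9²≡12, 10²≡8, 11²≡6 (mod 23).
So the quadratic residues mod 23 are {1, 2, 3, 4, 6, 8, 9, 12, 13, 16, 18}.

1, 2, 3, 4, 6, 8, 9, 12, 13, 16, 18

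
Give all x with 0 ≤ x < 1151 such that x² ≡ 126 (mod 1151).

356, 795

Since 1151 ≡ 3 (mod 4), a square root of 126 is 126^((1151+1)/4) = 126^288 mod 1151.
Repeated squaring: 126^2≡913, 126^4≡245, 126^8≡173, 126^16≡3, 126^32≡9, 126^64≡81, 126^128≡806, 126^256≡472 (mod 1151).
126^288 = 126^(256+32) ≡ 795 (mod 1151).
Check: 795² = 632025 ≡ 126 (mod 1151). The two roots are 356 and 795.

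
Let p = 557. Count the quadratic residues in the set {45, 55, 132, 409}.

(45/557) = -1 → non-residue.
(55/557) = +1 → QR.
(132/557) = +1 → QR.
(409/557) = -1 → non-residue.
Total quadratic residues among the 4: 2.

2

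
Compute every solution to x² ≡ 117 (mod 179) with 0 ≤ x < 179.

81, 98

Since 179 ≡ 3 (mod 4), a square root of 117 is 117^((179+1)/4) = 117^45 mod 179.
Repeated squaring: 117^2≡85, 117^4≡65, 117^8≡108, 117^16≡29, 117^32≡125 (mod 179).
117^45 = 117^(32+8+4+1) ≡ 81 (mod 179).
Check: 81² = 6561 ≡ 117 (mod 179). The two roots are 81 and 98.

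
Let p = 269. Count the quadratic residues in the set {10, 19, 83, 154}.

1

(10/269) = -1 → non-residue.
(19/269) = -1 → non-residue.
(83/269) = -1 → non-residue.
(154/269) = +1 → QR.
Total quadratic residues among the 4: 1.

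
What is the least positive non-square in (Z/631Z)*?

(2/631) = +1, so 2 is a residue.
(3/631) = −1, so 3 is the smallest positive non-residue mod 631.

3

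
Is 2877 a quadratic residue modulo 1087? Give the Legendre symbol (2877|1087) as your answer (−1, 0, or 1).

First reduce: 2877 ≡ 703 (mod 1087).
Reciprocity: 703 ≡ 3 and 1087 ≡ 3 (mod 4), so (703/1087) = −(1087/703).
Reduce top mod 703: now compute (384/703).
Pull out 2^7: since 703 ≡ 7 (mod 8), (2/703) = +1, so (2/703)^7 = +1.
Reciprocity: 3 ≡ 3 and 703 ≡ 3 (mod 4), so (3/703) = −(703/3).
Reduce top mod 3: now compute (1/3).
Reached (1/3) = 1. Collecting the sign flips along the way, the symbol is +1.

1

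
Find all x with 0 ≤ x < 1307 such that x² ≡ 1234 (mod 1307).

Since 1307 ≡ 3 (mod 4), a square root of 1234 is 1234^((1307+1)/4) = 1234^327 mod 1307.
Repeated squaring: 1234^2≡101, 1234^4≡1052, 1234^8≡982, 1234^16≡1065, 1234^32≡1056, 1234^64≡265, 1234^128≡954, 1234^256≡444 (mod 1307).
1234^327 = 1234^(256+64+4+2+1) ≡ 1172 (mod 1307).
Check: 1172² = 1373584 ≡ 1234 (mod 1307). The two roots are 135 and 1172.

135, 1172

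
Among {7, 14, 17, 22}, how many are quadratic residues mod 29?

2

(7/29) = +1 → QR.
(14/29) = -1 → non-residue.
(17/29) = -1 → non-residue.
(22/29) = +1 → QR.
Total quadratic residues among the 4: 2.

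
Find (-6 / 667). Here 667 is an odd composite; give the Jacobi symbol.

First reduce: -6 ≡ 661 (mod 667).
Reciprocity: 661 ≡ 1 and 667 ≡ 3 (mod 4), so (661/667) = +(667/661).
Reduce top mod 661: now compute (6/661).
Pull out 2: since 661 ≡ 5 (mod 8), (2/661) = -1.
Reciprocity: 3 ≡ 3 and 661 ≡ 1 (mod 4), so (3/661) = +(661/3).
Reduce top mod 3: now compute (1/3).
Reached (1/3) = 1. Collecting the sign flips along the way, the symbol is -1.

-1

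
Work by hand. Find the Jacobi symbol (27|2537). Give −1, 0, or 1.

-1

Reciprocity: 27 ≡ 3 and 2537 ≡ 1 (mod 4), so (27/2537) = +(2537/27).
Reduce top mod 27: now compute (26/27).
Pull out 2: since 27 ≡ 3 (mod 8), (2/27) = -1.
Reciprocity: 13 ≡ 1 and 27 ≡ 3 (mod 4), so (13/27) = +(27/13).
Reduce top mod 13: now compute (1/13).
Reached (1/13) = 1. Collecting the sign flips along the way, the symbol is -1.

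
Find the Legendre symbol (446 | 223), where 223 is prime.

First reduce: 446 ≡ 0 (mod 223).
Top reduces to 0: gcd > 1, so the symbol is 0.

0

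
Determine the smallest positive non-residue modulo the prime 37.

(2/37) = −1, so 2 is the smallest positive non-residue mod 37.

2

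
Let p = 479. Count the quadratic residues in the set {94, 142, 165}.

2

(94/479) = -1 → non-residue.
(142/479) = +1 → QR.
(165/479) = +1 → QR.
Total quadratic residues among the 3: 2.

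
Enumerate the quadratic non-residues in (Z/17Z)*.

Square k = 1,…,8 (k and 17−k give the same square):
1²=1, 2²=4, 3²=9, 4²=16, 5²≡8, 6²≡2, 7²≡15, 8²≡13 (mod 17).
The residues are {1, 2, 4, 8, 9, 13, 15, 16}; the non-residues are the remaining 8 nonzero classes.

3, 5, 6, 7, 10, 11, 12, 14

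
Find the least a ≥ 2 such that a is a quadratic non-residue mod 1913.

3

(2/1913) = +1, so 2 is a residue.
(3/1913) = −1, so 3 is the smallest positive non-residue mod 1913.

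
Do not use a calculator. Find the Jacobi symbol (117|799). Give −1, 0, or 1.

Reciprocity: 117 ≡ 1 and 799 ≡ 3 (mod 4), so (117/799) = +(799/117).
Reduce top mod 117: now compute (97/117).
Reciprocity: 97 ≡ 1 and 117 ≡ 1 (mod 4), so (97/117) = +(117/97).
Reduce top mod 97: now compute (20/97).
Pull out 2^2: since 97 ≡ 1 (mod 8), (2/97) = +1, so (2/97)^2 = +1.
Reciprocity: 5 ≡ 1 and 97 ≡ 1 (mod 4), so (5/97) = +(97/5).
Reduce top mod 5: now compute (2/5).
Pull out 2: since 5 ≡ 5 (mod 8), (2/5) = -1.
Reached (1/5) = 1. Collecting the sign flips along the way, the symbol is -1.

-1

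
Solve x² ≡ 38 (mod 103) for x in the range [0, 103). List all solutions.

48, 55

Since 103 ≡ 3 (mod 4), a square root of 38 is 38^((103+1)/4) = 38^26 mod 103.
Repeated squaring: 38^2≡2, 38^4≡4, 38^8≡16, 38^16≡50 (mod 103).
38^26 = 38^(16+8+2) ≡ 55 (mod 103).
Check: 55² = 3025 ≡ 38 (mod 103). The two roots are 48 and 55.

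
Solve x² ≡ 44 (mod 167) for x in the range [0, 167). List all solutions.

Since 167 ≡ 3 (mod 4), a square root of 44 is 44^((167+1)/4) = 44^42 mod 167.
Repeated squaring: 44^2≡99, 44^4≡115, 44^8≡32, 44^16≡22, 44^32≡150 (mod 167).
44^42 = 44^(32+8+2) ≡ 85 (mod 167).
Check: 85² = 7225 ≡ 44 (mod 167). The two roots are 82 and 85.

82, 85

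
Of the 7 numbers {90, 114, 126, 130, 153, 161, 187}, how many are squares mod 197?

4

(90/197) = +1 → QR.
(114/197) = +1 → QR.
(126/197) = -1 → non-residue.
(130/197) = -1 → non-residue.
(153/197) = -1 → non-residue.
(161/197) = +1 → QR.
(187/197) = +1 → QR.
Total quadratic residues among the 7: 4.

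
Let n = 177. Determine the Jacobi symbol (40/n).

-1

Pull out 2^3: since 177 ≡ 1 (mod 8), (2/177) = +1, so (2/177)^3 = +1.
Reciprocity: 5 ≡ 1 and 177 ≡ 1 (mod 4), so (5/177) = +(177/5).
Reduce top mod 5: now compute (2/5).
Pull out 2: since 5 ≡ 5 (mod 8), (2/5) = -1.
Reached (1/5) = 1. Collecting the sign flips along the way, the symbol is -1.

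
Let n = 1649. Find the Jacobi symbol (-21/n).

First reduce: -21 ≡ 1628 (mod 1649).
Pull out 2^2: since 1649 ≡ 1 (mod 8), (2/1649) = +1, so (2/1649)^2 = +1.
Reciprocity: 407 ≡ 3 and 1649 ≡ 1 (mod 4), so (407/1649) = +(1649/407).
Reduce top mod 407: now compute (21/407).
Reciprocity: 21 ≡ 1 and 407 ≡ 3 (mod 4), so (21/407) = +(407/21).
Reduce top mod 21: now compute (8/21).
Pull out 2^3: since 21 ≡ 5 (mod 8), (2/21) = -1, so (2/21)^3 = -1.
Reached (1/21) = 1. Collecting the sign flips along the way, the symbol is -1.

-1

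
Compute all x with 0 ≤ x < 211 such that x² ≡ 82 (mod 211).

90, 121

Since 211 ≡ 3 (mod 4), a square root of 82 is 82^((211+1)/4) = 82^53 mod 211.
Repeated squaring: 82^2≡183, 82^4≡151, 82^8≡13, 82^16≡169, 82^32≡76 (mod 211).
82^53 = 82^(32+16+4+1) ≡ 121 (mod 211).
Check: 121² = 14641 ≡ 82 (mod 211). The two roots are 90 and 121.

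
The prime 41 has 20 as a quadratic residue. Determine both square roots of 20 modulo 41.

15, 26

41 ≡ 1 (mod 4), so we find a root by search.
Trying successive values, 15² = 225 ≡ 20 (mod 41). The other root is 41 − 15 = 26.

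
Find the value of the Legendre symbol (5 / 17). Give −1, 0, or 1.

Reciprocity: 5 ≡ 1 and 17 ≡ 1 (mod 4), so (5/17) = +(17/5).
Reduce top mod 5: now compute (2/5).
Pull out 2: since 5 ≡ 5 (mod 8), (2/5) = -1.
Reached (1/5) = 1. Collecting the sign flips along the way, the symbol is -1.

-1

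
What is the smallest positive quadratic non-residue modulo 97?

5

(2/97) = +1, so 2 is a residue.
(3/97) = +1, so 3 is a residue.
(4/97) = +1, so 4 is a residue.
(5/97) = −1, so 5 is the smallest positive non-residue mod 97.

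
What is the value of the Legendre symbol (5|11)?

Reciprocity: 5 ≡ 1 and 11 ≡ 3 (mod 4), so (5/11) = +(11/5).
Reduce top mod 5: now compute (1/5).
Reached (1/5) = 1. Collecting the sign flips along the way, the symbol is +1.

1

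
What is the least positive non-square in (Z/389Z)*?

2

(2/389) = −1, so 2 is the smallest positive non-residue mod 389.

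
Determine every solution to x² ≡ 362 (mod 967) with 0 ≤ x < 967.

344, 623

Since 967 ≡ 3 (mod 4), a square root of 362 is 362^((967+1)/4) = 362^242 mod 967.
Repeated squaring: 362^2≡499, 362^4≡482, 362^8≡244, 362^16≡549, 362^32≡664, 362^64≡911, 362^128≡235 (mod 967).
362^242 = 362^(128+64+32+16+2) ≡ 623 (mod 967).
Check: 623² = 388129 ≡ 362 (mod 967). The two roots are 344 and 623.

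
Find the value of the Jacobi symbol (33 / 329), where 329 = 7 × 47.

Reciprocity: 33 ≡ 1 and 329 ≡ 1 (mod 4), so (33/329) = +(329/33).
Reduce top mod 33: now compute (32/33).
Pull out 2^5: since 33 ≡ 1 (mod 8), (2/33) = +1, so (2/33)^5 = +1.
Reached (1/33) = 1. Collecting the sign flips along the way, the symbol is +1.

1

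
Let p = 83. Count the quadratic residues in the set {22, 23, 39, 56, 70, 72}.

(22/83) = -1 → non-residue.
(23/83) = +1 → QR.
(39/83) = -1 → non-residue.
(56/83) = -1 → non-residue.
(70/83) = +1 → QR.
(72/83) = -1 → non-residue.
Total quadratic residues among the 6: 2.

2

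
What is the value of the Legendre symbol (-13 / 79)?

-1

Euler's criterion: (-13/79) ≡ 66^39 (mod 79).
66^2 ≡ 11 (mod 79)
66^4 ≡ 42 (mod 79)
66^8 ≡ 26 (mod 79)
66^16 ≡ 44 (mod 79)
66^32 ≡ 40 (mod 79)
66^39 = 66^(32+4+2+1) ≡ 78 (mod 79).
Result is 78 ≡ −1, so (-13/79) = −1.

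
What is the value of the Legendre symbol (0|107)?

Top reduces to 0: gcd > 1, so the symbol is 0.

0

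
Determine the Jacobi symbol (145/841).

0

Reciprocity: 145 ≡ 1 and 841 ≡ 1 (mod 4), so (145/841) = +(841/145).
Reduce top mod 145: now compute (116/145).
Pull out 2^2: since 145 ≡ 1 (mod 8), (2/145) = +1, so (2/145)^2 = +1.
Reciprocity: 29 ≡ 1 and 145 ≡ 1 (mod 4), so (29/145) = +(145/29).
Reduce top mod 29: now compute (0/29).
Top reduces to 0: gcd > 1, so the symbol is 0.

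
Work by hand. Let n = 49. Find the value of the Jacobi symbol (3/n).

Reciprocity: 3 ≡ 3 and 49 ≡ 1 (mod 4), so (3/49) = +(49/3).
Reduce top mod 3: now compute (1/3).
Reached (1/3) = 1. Collecting the sign flips along the way, the symbol is +1.

1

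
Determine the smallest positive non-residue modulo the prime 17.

(2/17) = +1, so 2 is a residue.
(3/17) = −1, so 3 is the smallest positive non-residue mod 17.

3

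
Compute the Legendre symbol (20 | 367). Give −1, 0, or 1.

Euler's criterion: (20/367) ≡ 20^183 (mod 367).
20^2 ≡ 33 (mod 367)
20^4 ≡ 355 (mod 367)
20^8 ≡ 144 (mod 367)
20^16 ≡ 184 (mod 367)
20^32 ≡ 92 (mod 367)
20^64 ≡ 23 (mod 367)
20^128 ≡ 162 (mod 367)
20^183 = 20^(128+32+16+4+2+1) ≡ 366 (mod 367).
Result is 366 ≡ −1, so (20/367) = −1.

-1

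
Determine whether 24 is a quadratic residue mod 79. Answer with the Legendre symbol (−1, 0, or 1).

Euler's criterion: (24/79) ≡ 24^39 (mod 79).
24^2 ≡ 23 (mod 79)
24^4 ≡ 55 (mod 79)
24^8 ≡ 23 (mod 79)
24^16 ≡ 55 (mod 79)
24^32 ≡ 23 (mod 79)
24^39 = 24^(32+4+2+1) ≡ 78 (mod 79).
Result is 78 ≡ −1, so (24/79) = −1.

-1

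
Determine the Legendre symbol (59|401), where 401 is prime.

Euler's criterion: (59/401) ≡ 59^200 (mod 401).
59^2 ≡ 273 (mod 401)
59^4 ≡ 344 (mod 401)
59^8 ≡ 41 (mod 401)
59^16 ≡ 77 (mod 401)
59^32 ≡ 315 (mod 401)
59^64 ≡ 178 (mod 401)
59^128 ≡ 5 (mod 401)
59^200 = 59^(128+64+8) ≡ 400 (mod 401).
Result is 400 ≡ −1, so (59/401) = −1.

-1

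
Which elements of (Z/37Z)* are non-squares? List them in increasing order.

Square k = 1,…,18 (k and 37−k give the same square):
1²=1, 2²=4, 3²=9, 4²=16, 5²=25, 6²=36, 7²≡12, 8²≡27, 9²≡7, 10²≡26, 11²≡10, 12²≡33, 13²≡21, 14²≡11, 15²≡3, 16²≡34, 17²≡30, 18²≡28 (mod 37).
The residues are {1, 3, 4, 7, 9, 10, 11, 12, 16, 21, 25, 26, 27, 28, 30, 33, 34, 36}; the non-residues are the remaining 18 nonzero classes.

2 5 6 8 13 14 15 17 18 19 20 22 23 24 29 31 32 35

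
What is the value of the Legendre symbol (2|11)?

-1

Pull out 2: since 11 ≡ 3 (mod 8), (2/11) = -1.
Reached (1/11) = 1. Collecting the sign flips along the way, the symbol is -1.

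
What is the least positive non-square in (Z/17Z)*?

(2/17) = +1, so 2 is a residue.
(3/17) = −1, so 3 is the smallest positive non-residue mod 17.

3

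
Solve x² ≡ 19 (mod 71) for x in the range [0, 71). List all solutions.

27, 44

Since 71 ≡ 3 (mod 4), a square root of 19 is 19^((71+1)/4) = 19^18 mod 71.
Repeated squaring: 19^2≡6, 19^4≡36, 19^8≡18, 19^16≡40 (mod 71).
19^18 = 19^(16+2) ≡ 27 (mod 71).
Check: 27² = 729 ≡ 19 (mod 71). The two roots are 27 and 44.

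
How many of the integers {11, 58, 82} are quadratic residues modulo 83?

(11/83) = +1 → QR.
(58/83) = -1 → non-residue.
(82/83) = -1 → non-residue.
Total quadratic residues among the 3: 1.

1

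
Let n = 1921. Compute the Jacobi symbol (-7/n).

First reduce: -7 ≡ 1914 (mod 1921).
Pull out 2: since 1921 ≡ 1 (mod 8), (2/1921) = +1.
Reciprocity: 957 ≡ 1 and 1921 ≡ 1 (mod 4), so (957/1921) = +(1921/957).
Reduce top mod 957: now compute (7/957).
Reciprocity: 7 ≡ 3 and 957 ≡ 1 (mod 4), so (7/957) = +(957/7).
Reduce top mod 7: now compute (5/7).
Reciprocity: 5 ≡ 1 and 7 ≡ 3 (mod 4), so (5/7) = +(7/5).
Reduce top mod 5: now compute (2/5).
Pull out 2: since 5 ≡ 5 (mod 8), (2/5) = -1.
Reached (1/5) = 1. Collecting the sign flips along the way, the symbol is -1.

-1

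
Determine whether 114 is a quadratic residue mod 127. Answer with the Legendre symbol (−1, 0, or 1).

Pull out 2: since 127 ≡ 7 (mod 8), (2/127) = +1.
Reciprocity: 57 ≡ 1 and 127 ≡ 3 (mod 4), so (57/127) = +(127/57).
Reduce top mod 57: now compute (13/57).
Reciprocity: 13 ≡ 1 and 57 ≡ 1 (mod 4), so (13/57) = +(57/13).
Reduce top mod 13: now compute (5/13).
Reciprocity: 5 ≡ 1 and 13 ≡ 1 (mod 4), so (5/13) = +(13/5).
Reduce top mod 5: now compute (3/5).
Reciprocity: 3 ≡ 3 and 5 ≡ 1 (mod 4), so (3/5) = +(5/3).
Reduce top mod 3: now compute (2/3).
Pull out 2: since 3 ≡ 3 (mod 8), (2/3) = -1.
Reached (1/3) = 1. Collecting the sign flips along the way, the symbol is -1.

-1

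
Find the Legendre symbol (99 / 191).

-1

Reciprocity: 99 ≡ 3 and 191 ≡ 3 (mod 4), so (99/191) = −(191/99).
Reduce top mod 99: now compute (92/99).
Pull out 2^2: since 99 ≡ 3 (mod 8), (2/99) = -1, so (2/99)^2 = +1.
Reciprocity: 23 ≡ 3 and 99 ≡ 3 (mod 4), so (23/99) = −(99/23).
Reduce top mod 23: now compute (7/23).
Reciprocity: 7 ≡ 3 and 23 ≡ 3 (mod 4), so (7/23) = −(23/7).
Reduce top mod 7: now compute (2/7).
Pull out 2: since 7 ≡ 7 (mod 8), (2/7) = +1.
Reached (1/7) = 1. Collecting the sign flips along the way, the symbol is -1.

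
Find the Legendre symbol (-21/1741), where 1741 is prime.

First reduce: -21 ≡ 1720 (mod 1741).
Pull out 2^3: since 1741 ≡ 5 (mod 8), (2/1741) = -1, so (2/1741)^3 = -1.
Reciprocity: 215 ≡ 3 and 1741 ≡ 1 (mod 4), so (215/1741) = +(1741/215).
Reduce top mod 215: now compute (21/215).
Reciprocity: 21 ≡ 1 and 215 ≡ 3 (mod 4), so (21/215) = +(215/21).
Reduce top mod 21: now compute (5/21).
Reciprocity: 5 ≡ 1 and 21 ≡ 1 (mod 4), so (5/21) = +(21/5).
Reduce top mod 5: now compute (1/5).
Reached (1/5) = 1. Collecting the sign flips along the way, the symbol is -1.

-1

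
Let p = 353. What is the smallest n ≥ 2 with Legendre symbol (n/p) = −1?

3

(2/353) = +1, so 2 is a residue.
(3/353) = −1, so 3 is the smallest positive non-residue mod 353.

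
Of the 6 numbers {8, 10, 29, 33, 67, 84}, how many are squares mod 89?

4

(8/89) = +1 → QR.
(10/89) = +1 → QR.
(29/89) = -1 → non-residue.
(33/89) = -1 → non-residue.
(67/89) = +1 → QR.
(84/89) = +1 → QR.
Total quadratic residues among the 6: 4.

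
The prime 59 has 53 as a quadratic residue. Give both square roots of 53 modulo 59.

17, 42

Since 59 ≡ 3 (mod 4), a square root of 53 is 53^((59+1)/4) = 53^15 mod 59.
Repeated squaring: 53^2≡36, 53^4≡57, 53^8≡4 (mod 59).
53^15 = 53^(8+4+2+1) ≡ 17 (mod 59).
Check: 17² = 289 ≡ 53 (mod 59). The two roots are 17 and 42.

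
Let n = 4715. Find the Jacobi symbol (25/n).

0

Reciprocity: 25 ≡ 1 and 4715 ≡ 3 (mod 4), so (25/4715) = +(4715/25).
Reduce top mod 25: now compute (15/25).
Reciprocity: 15 ≡ 3 and 25 ≡ 1 (mod 4), so (15/25) = +(25/15).
Reduce top mod 15: now compute (10/15).
Pull out 2: since 15 ≡ 7 (mod 8), (2/15) = +1.
Reciprocity: 5 ≡ 1 and 15 ≡ 3 (mod 4), so (5/15) = +(15/5).
Reduce top mod 5: now compute (0/5).
Top reduces to 0: gcd > 1, so the symbol is 0.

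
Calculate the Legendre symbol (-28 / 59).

-1

First reduce: -28 ≡ 31 (mod 59).
Reciprocity: 31 ≡ 3 and 59 ≡ 3 (mod 4), so (31/59) = −(59/31).
Reduce top mod 31: now compute (28/31).
Pull out 2^2: since 31 ≡ 7 (mod 8), (2/31) = +1, so (2/31)^2 = +1.
Reciprocity: 7 ≡ 3 and 31 ≡ 3 (mod 4), so (7/31) = −(31/7).
Reduce top mod 7: now compute (3/7).
Reciprocity: 3 ≡ 3 and 7 ≡ 3 (mod 4), so (3/7) = −(7/3).
Reduce top mod 3: now compute (1/3).
Reached (1/3) = 1. Collecting the sign flips along the way, the symbol is -1.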